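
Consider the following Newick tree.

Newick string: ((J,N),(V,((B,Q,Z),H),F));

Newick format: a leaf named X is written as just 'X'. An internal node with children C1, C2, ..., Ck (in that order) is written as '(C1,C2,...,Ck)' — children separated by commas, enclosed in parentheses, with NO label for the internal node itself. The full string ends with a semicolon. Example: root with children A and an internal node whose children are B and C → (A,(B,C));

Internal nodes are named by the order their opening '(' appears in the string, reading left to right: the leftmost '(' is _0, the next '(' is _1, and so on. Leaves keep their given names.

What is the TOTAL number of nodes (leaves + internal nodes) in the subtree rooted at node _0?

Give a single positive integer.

Newick: ((J,N),(V,((B,Q,Z),H),F));
Locate _0: it is the '(' at position 0 (the 1st '(' reading left to right).
Query: subtree rooted at _0
_0: subtree_size = 1 + 12
  _1: subtree_size = 1 + 2
    J: subtree_size = 1 + 0
    N: subtree_size = 1 + 0
  _2: subtree_size = 1 + 8
    V: subtree_size = 1 + 0
    _3: subtree_size = 1 + 5
      _4: subtree_size = 1 + 3
        B: subtree_size = 1 + 0
        Q: subtree_size = 1 + 0
        Z: subtree_size = 1 + 0
      H: subtree_size = 1 + 0
    F: subtree_size = 1 + 0
Total subtree size of _0: 13

Answer: 13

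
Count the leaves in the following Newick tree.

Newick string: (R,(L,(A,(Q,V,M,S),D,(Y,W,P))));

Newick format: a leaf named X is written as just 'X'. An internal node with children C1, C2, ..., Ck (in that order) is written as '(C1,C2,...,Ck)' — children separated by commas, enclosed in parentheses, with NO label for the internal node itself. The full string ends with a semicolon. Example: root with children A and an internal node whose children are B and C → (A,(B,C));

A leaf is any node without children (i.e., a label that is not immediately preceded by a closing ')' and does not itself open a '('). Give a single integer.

Newick: (R,(L,(A,(Q,V,M,S),D,(Y,W,P))));
Scan left-to-right; a leaf is any maximal label run not followed by '(':
  pos 1: leaf 'R' → count = 1
  pos 4: leaf 'L' → count = 2
  pos 7: leaf 'A' → count = 3
  pos 10: leaf 'Q' → count = 4
  pos 12: leaf 'V' → count = 5
  pos 14: leaf 'M' → count = 6
  pos 16: leaf 'S' → count = 7
  pos 19: leaf 'D' → count = 8
  pos 22: leaf 'Y' → count = 9
  pos 24: leaf 'W' → count = 10
  pos 26: leaf 'P' → count = 11
Total leaves: 11

Answer: 11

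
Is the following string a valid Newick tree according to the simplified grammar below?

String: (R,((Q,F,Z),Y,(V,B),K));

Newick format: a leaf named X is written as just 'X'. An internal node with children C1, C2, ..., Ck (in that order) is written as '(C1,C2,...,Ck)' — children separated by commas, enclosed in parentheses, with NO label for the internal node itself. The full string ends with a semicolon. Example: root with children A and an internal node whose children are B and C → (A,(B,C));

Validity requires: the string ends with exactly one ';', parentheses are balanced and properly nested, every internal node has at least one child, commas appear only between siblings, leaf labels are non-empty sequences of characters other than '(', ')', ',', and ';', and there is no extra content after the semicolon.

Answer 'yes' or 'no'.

Input: (R,((Q,F,Z),Y,(V,B),K));
Paren balance: 4 '(' vs 4 ')' OK
Ends with single ';': True
Full parse: OK
Valid: True

Answer: yes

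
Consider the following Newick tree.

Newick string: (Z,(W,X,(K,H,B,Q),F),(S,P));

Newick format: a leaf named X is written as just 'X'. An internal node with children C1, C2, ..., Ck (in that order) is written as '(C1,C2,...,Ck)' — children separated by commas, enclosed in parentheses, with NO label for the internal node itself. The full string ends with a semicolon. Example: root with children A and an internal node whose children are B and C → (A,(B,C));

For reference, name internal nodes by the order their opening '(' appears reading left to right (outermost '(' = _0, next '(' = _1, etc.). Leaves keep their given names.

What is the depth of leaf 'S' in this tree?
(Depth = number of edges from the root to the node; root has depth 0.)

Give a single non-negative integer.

Answer: 2

Derivation:
Newick: (Z,(W,X,(K,H,B,Q),F),(S,P));
Naming internals by '(' encounter order: outermost '(' = _0, next = _1, ...
Query node: S
Path from root: _0 -> _3 -> S
Depth of S: 2 (number of edges from root)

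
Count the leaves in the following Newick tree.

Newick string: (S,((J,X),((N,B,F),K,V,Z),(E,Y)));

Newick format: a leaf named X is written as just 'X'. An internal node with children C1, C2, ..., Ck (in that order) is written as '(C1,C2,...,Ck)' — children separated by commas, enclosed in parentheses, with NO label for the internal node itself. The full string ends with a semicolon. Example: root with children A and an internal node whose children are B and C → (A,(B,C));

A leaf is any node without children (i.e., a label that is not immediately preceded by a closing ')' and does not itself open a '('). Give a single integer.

Newick: (S,((J,X),((N,B,F),K,V,Z),(E,Y)));
Scan left-to-right; a leaf is any maximal label run not followed by '(':
  pos 1: leaf 'S' → count = 1
  pos 5: leaf 'J' → count = 2
  pos 7: leaf 'X' → count = 3
  pos 12: leaf 'N' → count = 4
  pos 14: leaf 'B' → count = 5
  pos 16: leaf 'F' → count = 6
  pos 19: leaf 'K' → count = 7
  pos 21: leaf 'V' → count = 8
  pos 23: leaf 'Z' → count = 9
  pos 27: leaf 'E' → count = 10
  pos 29: leaf 'Y' → count = 11
Total leaves: 11

Answer: 11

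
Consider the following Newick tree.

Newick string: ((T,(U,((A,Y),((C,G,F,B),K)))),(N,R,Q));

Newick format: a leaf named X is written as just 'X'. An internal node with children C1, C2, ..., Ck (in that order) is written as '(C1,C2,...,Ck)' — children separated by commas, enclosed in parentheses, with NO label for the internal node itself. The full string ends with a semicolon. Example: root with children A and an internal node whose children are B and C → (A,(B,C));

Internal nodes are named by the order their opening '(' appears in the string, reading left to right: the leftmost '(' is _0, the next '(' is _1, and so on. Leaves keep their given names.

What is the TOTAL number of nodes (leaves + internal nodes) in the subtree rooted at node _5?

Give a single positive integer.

Answer: 7

Derivation:
Newick: ((T,(U,((A,Y),((C,G,F,B),K)))),(N,R,Q));
Locate _5: it is the '(' at position 14 (the 6th '(' reading left to right).
Query: subtree rooted at _5
_5: subtree_size = 1 + 6
  _6: subtree_size = 1 + 4
    C: subtree_size = 1 + 0
    G: subtree_size = 1 + 0
    F: subtree_size = 1 + 0
    B: subtree_size = 1 + 0
  K: subtree_size = 1 + 0
Total subtree size of _5: 7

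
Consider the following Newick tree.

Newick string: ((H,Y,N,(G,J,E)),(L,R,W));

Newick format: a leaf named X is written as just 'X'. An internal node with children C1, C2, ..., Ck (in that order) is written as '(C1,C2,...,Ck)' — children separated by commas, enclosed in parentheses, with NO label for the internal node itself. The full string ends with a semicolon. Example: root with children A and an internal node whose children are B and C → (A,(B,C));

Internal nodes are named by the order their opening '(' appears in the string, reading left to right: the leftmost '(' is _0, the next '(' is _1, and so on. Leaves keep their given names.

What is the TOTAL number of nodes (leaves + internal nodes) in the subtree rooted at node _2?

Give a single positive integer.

Answer: 4

Derivation:
Newick: ((H,Y,N,(G,J,E)),(L,R,W));
Locate _2: it is the '(' at position 8 (the 3rd '(' reading left to right).
Query: subtree rooted at _2
_2: subtree_size = 1 + 3
  G: subtree_size = 1 + 0
  J: subtree_size = 1 + 0
  E: subtree_size = 1 + 0
Total subtree size of _2: 4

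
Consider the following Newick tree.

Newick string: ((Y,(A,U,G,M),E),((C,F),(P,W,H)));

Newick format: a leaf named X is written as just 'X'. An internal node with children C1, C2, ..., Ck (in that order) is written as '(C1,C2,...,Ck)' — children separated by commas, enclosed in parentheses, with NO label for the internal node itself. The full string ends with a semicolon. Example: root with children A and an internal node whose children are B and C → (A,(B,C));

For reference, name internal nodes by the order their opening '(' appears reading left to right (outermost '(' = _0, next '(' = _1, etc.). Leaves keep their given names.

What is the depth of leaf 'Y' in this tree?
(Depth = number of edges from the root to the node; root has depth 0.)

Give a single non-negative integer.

Answer: 2

Derivation:
Newick: ((Y,(A,U,G,M),E),((C,F),(P,W,H)));
Naming internals by '(' encounter order: outermost '(' = _0, next = _1, ...
Query node: Y
Path from root: _0 -> _1 -> Y
Depth of Y: 2 (number of edges from root)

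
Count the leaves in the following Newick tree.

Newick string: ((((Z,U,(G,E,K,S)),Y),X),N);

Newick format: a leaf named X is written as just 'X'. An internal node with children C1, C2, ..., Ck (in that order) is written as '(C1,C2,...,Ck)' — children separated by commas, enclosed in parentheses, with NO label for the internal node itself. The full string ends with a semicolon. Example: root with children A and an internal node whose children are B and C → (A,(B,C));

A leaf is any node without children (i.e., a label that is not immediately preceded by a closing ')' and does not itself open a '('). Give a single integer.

Answer: 9

Derivation:
Newick: ((((Z,U,(G,E,K,S)),Y),X),N);
Scan left-to-right; a leaf is any maximal label run not followed by '(':
  pos 4: leaf 'Z' → count = 1
  pos 6: leaf 'U' → count = 2
  pos 9: leaf 'G' → count = 3
  pos 11: leaf 'E' → count = 4
  pos 13: leaf 'K' → count = 5
  pos 15: leaf 'S' → count = 6
  pos 19: leaf 'Y' → count = 7
  pos 22: leaf 'X' → count = 8
  pos 25: leaf 'N' → count = 9
Total leaves: 9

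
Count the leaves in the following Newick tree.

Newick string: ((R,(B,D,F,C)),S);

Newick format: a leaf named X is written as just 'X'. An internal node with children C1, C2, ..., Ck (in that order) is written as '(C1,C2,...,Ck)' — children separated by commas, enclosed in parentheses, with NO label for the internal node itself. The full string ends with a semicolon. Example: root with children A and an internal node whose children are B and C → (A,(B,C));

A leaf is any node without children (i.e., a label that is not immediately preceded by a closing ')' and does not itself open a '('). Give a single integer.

Newick: ((R,(B,D,F,C)),S);
Scan left-to-right; a leaf is any maximal label run not followed by '(':
  pos 2: leaf 'R' → count = 1
  pos 5: leaf 'B' → count = 2
  pos 7: leaf 'D' → count = 3
  pos 9: leaf 'F' → count = 4
  pos 11: leaf 'C' → count = 5
  pos 15: leaf 'S' → count = 6
Total leaves: 6

Answer: 6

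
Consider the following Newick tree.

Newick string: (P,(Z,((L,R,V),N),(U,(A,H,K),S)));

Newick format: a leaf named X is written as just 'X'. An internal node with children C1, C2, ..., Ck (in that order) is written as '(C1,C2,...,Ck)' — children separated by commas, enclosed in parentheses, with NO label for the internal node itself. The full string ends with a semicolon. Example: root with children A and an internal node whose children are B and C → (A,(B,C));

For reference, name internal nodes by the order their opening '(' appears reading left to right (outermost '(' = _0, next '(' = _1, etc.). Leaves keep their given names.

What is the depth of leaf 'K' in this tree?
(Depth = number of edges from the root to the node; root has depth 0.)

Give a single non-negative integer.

Newick: (P,(Z,((L,R,V),N),(U,(A,H,K),S)));
Naming internals by '(' encounter order: outermost '(' = _0, next = _1, ...
Query node: K
Path from root: _0 -> _1 -> _4 -> _5 -> K
Depth of K: 4 (number of edges from root)

Answer: 4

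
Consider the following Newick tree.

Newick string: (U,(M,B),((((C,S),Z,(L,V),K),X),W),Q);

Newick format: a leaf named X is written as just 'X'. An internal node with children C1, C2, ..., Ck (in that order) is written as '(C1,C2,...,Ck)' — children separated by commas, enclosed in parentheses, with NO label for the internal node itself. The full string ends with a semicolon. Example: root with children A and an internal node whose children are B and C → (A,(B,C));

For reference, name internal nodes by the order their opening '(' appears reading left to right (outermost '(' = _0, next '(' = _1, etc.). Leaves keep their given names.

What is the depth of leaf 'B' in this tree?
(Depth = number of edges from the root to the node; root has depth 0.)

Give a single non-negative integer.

Answer: 2

Derivation:
Newick: (U,(M,B),((((C,S),Z,(L,V),K),X),W),Q);
Naming internals by '(' encounter order: outermost '(' = _0, next = _1, ...
Query node: B
Path from root: _0 -> _1 -> B
Depth of B: 2 (number of edges from root)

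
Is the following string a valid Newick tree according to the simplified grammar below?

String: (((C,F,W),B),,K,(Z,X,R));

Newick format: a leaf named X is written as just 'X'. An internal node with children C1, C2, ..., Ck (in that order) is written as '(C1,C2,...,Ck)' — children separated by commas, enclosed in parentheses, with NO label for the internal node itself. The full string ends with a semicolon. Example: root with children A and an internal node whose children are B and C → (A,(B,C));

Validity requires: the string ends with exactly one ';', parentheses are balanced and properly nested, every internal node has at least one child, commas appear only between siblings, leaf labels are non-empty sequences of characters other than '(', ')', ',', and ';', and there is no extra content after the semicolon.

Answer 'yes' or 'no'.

Answer: no

Derivation:
Input: (((C,F,W),B),,K,(Z,X,R));
Paren balance: 4 '(' vs 4 ')' OK
Ends with single ';': True
Full parse: FAILS (empty leaf label at pos 13)
Valid: False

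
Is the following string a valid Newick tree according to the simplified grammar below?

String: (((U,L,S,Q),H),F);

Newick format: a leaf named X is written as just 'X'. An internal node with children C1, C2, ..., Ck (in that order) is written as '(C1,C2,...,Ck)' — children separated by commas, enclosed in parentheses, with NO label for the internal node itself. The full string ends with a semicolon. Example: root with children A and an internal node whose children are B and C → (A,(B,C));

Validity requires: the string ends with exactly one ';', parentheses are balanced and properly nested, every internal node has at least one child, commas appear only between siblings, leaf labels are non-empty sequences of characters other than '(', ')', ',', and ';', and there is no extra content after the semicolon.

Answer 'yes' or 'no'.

Answer: yes

Derivation:
Input: (((U,L,S,Q),H),F);
Paren balance: 3 '(' vs 3 ')' OK
Ends with single ';': True
Full parse: OK
Valid: True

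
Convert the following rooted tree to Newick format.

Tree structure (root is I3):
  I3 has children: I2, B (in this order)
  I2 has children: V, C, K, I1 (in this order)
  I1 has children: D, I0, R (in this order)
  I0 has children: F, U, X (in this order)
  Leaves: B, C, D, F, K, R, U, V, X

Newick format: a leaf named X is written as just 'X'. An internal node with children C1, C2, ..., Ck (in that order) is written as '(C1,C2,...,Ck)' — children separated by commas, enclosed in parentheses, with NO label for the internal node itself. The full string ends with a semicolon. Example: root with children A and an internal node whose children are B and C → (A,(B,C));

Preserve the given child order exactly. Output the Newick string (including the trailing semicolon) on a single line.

internal I3 with children ['I2', 'B']
  internal I2 with children ['V', 'C', 'K', 'I1']
    leaf 'V' → 'V'
    leaf 'C' → 'C'
    leaf 'K' → 'K'
    internal I1 with children ['D', 'I0', 'R']
      leaf 'D' → 'D'
      internal I0 with children ['F', 'U', 'X']
        leaf 'F' → 'F'
        leaf 'U' → 'U'
        leaf 'X' → 'X'
      → '(F,U,X)'
      leaf 'R' → 'R'
    → '(D,(F,U,X),R)'
  → '(V,C,K,(D,(F,U,X),R))'
  leaf 'B' → 'B'
→ '((V,C,K,(D,(F,U,X),R)),B)'
Final: ((V,C,K,(D,(F,U,X),R)),B);

Answer: ((V,C,K,(D,(F,U,X),R)),B);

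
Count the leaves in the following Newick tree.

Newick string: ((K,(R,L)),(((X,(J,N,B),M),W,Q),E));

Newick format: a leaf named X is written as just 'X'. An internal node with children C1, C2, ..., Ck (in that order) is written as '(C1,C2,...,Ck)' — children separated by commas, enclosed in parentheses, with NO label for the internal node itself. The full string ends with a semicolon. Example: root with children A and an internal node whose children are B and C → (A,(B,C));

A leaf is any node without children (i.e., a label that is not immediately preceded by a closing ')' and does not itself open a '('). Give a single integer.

Newick: ((K,(R,L)),(((X,(J,N,B),M),W,Q),E));
Scan left-to-right; a leaf is any maximal label run not followed by '(':
  pos 2: leaf 'K' → count = 1
  pos 5: leaf 'R' → count = 2
  pos 7: leaf 'L' → count = 3
  pos 14: leaf 'X' → count = 4
  pos 17: leaf 'J' → count = 5
  pos 19: leaf 'N' → count = 6
  pos 21: leaf 'B' → count = 7
  pos 24: leaf 'M' → count = 8
  pos 27: leaf 'W' → count = 9
  pos 29: leaf 'Q' → count = 10
  pos 32: leaf 'E' → count = 11
Total leaves: 11

Answer: 11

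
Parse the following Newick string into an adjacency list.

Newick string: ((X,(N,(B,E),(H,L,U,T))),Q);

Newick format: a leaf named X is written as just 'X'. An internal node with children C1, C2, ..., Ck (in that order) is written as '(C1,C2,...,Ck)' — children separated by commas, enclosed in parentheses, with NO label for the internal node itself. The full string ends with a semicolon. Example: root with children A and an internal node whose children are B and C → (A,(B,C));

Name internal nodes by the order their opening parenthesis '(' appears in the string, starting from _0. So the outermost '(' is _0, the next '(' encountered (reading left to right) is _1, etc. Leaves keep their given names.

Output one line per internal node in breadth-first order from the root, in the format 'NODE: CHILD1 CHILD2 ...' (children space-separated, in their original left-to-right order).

Answer: _0: _1 Q
_1: X _2
_2: N _3 _4
_3: B E
_4: H L U T

Derivation:
Input: ((X,(N,(B,E),(H,L,U,T))),Q);
Scanning left-to-right, naming '(' by encounter order:
  pos 0: '(' -> open internal node _0 (depth 1)
  pos 1: '(' -> open internal node _1 (depth 2)
  pos 4: '(' -> open internal node _2 (depth 3)
  pos 7: '(' -> open internal node _3 (depth 4)
  pos 11: ')' -> close internal node _3 (now at depth 3)
  pos 13: '(' -> open internal node _4 (depth 4)
  pos 21: ')' -> close internal node _4 (now at depth 3)
  pos 22: ')' -> close internal node _2 (now at depth 2)
  pos 23: ')' -> close internal node _1 (now at depth 1)
  pos 26: ')' -> close internal node _0 (now at depth 0)
Total internal nodes: 5
BFS adjacency from root:
  _0: _1 Q
  _1: X _2
  _2: N _3 _4
  _3: B E
  _4: H L U T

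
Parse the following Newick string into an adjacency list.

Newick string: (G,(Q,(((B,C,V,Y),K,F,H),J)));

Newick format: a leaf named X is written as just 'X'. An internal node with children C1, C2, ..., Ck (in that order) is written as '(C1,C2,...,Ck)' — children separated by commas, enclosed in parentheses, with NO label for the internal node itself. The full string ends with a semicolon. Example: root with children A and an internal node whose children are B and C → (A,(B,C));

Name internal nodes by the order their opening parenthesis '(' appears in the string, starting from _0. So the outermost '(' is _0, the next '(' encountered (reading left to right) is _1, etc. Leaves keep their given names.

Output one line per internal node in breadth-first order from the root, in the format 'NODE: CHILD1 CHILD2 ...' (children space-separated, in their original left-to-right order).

Input: (G,(Q,(((B,C,V,Y),K,F,H),J)));
Scanning left-to-right, naming '(' by encounter order:
  pos 0: '(' -> open internal node _0 (depth 1)
  pos 3: '(' -> open internal node _1 (depth 2)
  pos 6: '(' -> open internal node _2 (depth 3)
  pos 7: '(' -> open internal node _3 (depth 4)
  pos 8: '(' -> open internal node _4 (depth 5)
  pos 16: ')' -> close internal node _4 (now at depth 4)
  pos 23: ')' -> close internal node _3 (now at depth 3)
  pos 26: ')' -> close internal node _2 (now at depth 2)
  pos 27: ')' -> close internal node _1 (now at depth 1)
  pos 28: ')' -> close internal node _0 (now at depth 0)
Total internal nodes: 5
BFS adjacency from root:
  _0: G _1
  _1: Q _2
  _2: _3 J
  _3: _4 K F H
  _4: B C V Y

Answer: _0: G _1
_1: Q _2
_2: _3 J
_3: _4 K F H
_4: B C V Y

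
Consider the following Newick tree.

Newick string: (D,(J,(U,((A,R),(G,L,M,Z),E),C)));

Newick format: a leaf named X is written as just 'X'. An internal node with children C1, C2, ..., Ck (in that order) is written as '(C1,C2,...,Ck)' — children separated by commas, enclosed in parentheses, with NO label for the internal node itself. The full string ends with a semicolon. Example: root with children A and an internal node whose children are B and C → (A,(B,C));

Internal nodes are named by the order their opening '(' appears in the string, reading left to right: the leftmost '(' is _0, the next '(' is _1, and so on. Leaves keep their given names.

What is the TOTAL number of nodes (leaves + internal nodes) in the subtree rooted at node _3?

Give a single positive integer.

Answer: 10

Derivation:
Newick: (D,(J,(U,((A,R),(G,L,M,Z),E),C)));
Locate _3: it is the '(' at position 9 (the 4th '(' reading left to right).
Query: subtree rooted at _3
_3: subtree_size = 1 + 9
  _4: subtree_size = 1 + 2
    A: subtree_size = 1 + 0
    R: subtree_size = 1 + 0
  _5: subtree_size = 1 + 4
    G: subtree_size = 1 + 0
    L: subtree_size = 1 + 0
    M: subtree_size = 1 + 0
    Z: subtree_size = 1 + 0
  E: subtree_size = 1 + 0
Total subtree size of _3: 10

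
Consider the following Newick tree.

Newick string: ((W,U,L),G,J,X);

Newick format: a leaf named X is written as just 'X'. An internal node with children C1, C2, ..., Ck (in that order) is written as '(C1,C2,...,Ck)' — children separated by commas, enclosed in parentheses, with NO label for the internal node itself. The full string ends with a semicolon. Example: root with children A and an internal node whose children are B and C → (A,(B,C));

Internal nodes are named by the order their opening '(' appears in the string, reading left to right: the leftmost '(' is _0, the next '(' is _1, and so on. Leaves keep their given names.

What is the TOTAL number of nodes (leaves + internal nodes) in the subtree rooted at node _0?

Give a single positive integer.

Answer: 8

Derivation:
Newick: ((W,U,L),G,J,X);
Locate _0: it is the '(' at position 0 (the 1st '(' reading left to right).
Query: subtree rooted at _0
_0: subtree_size = 1 + 7
  _1: subtree_size = 1 + 3
    W: subtree_size = 1 + 0
    U: subtree_size = 1 + 0
    L: subtree_size = 1 + 0
  G: subtree_size = 1 + 0
  J: subtree_size = 1 + 0
  X: subtree_size = 1 + 0
Total subtree size of _0: 8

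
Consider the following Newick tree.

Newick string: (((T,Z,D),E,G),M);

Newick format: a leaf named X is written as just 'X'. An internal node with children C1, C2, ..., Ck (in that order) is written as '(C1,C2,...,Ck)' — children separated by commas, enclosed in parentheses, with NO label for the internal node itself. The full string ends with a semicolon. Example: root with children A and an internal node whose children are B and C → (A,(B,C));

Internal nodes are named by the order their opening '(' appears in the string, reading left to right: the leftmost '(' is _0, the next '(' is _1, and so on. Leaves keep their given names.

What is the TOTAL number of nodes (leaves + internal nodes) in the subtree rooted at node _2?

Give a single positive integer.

Answer: 4

Derivation:
Newick: (((T,Z,D),E,G),M);
Locate _2: it is the '(' at position 2 (the 3rd '(' reading left to right).
Query: subtree rooted at _2
_2: subtree_size = 1 + 3
  T: subtree_size = 1 + 0
  Z: subtree_size = 1 + 0
  D: subtree_size = 1 + 0
Total subtree size of _2: 4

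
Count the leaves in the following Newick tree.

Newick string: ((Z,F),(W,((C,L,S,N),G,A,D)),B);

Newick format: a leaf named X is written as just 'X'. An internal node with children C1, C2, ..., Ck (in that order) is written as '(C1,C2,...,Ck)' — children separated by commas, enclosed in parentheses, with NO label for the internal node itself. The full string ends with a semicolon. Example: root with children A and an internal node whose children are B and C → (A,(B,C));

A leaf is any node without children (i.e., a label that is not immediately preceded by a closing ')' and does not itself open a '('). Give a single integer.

Newick: ((Z,F),(W,((C,L,S,N),G,A,D)),B);
Scan left-to-right; a leaf is any maximal label run not followed by '(':
  pos 2: leaf 'Z' → count = 1
  pos 4: leaf 'F' → count = 2
  pos 8: leaf 'W' → count = 3
  pos 12: leaf 'C' → count = 4
  pos 14: leaf 'L' → count = 5
  pos 16: leaf 'S' → count = 6
  pos 18: leaf 'N' → count = 7
  pos 21: leaf 'G' → count = 8
  pos 23: leaf 'A' → count = 9
  pos 25: leaf 'D' → count = 10
  pos 29: leaf 'B' → count = 11
Total leaves: 11

Answer: 11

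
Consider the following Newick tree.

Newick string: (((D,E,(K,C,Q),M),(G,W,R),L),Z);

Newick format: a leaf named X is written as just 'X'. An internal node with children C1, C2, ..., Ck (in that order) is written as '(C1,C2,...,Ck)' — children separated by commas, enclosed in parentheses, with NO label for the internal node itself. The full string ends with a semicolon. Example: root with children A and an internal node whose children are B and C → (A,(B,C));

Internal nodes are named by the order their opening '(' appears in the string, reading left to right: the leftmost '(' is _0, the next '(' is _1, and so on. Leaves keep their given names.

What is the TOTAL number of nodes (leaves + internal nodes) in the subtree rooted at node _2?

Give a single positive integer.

Answer: 8

Derivation:
Newick: (((D,E,(K,C,Q),M),(G,W,R),L),Z);
Locate _2: it is the '(' at position 2 (the 3rd '(' reading left to right).
Query: subtree rooted at _2
_2: subtree_size = 1 + 7
  D: subtree_size = 1 + 0
  E: subtree_size = 1 + 0
  _3: subtree_size = 1 + 3
    K: subtree_size = 1 + 0
    C: subtree_size = 1 + 0
    Q: subtree_size = 1 + 0
  M: subtree_size = 1 + 0
Total subtree size of _2: 8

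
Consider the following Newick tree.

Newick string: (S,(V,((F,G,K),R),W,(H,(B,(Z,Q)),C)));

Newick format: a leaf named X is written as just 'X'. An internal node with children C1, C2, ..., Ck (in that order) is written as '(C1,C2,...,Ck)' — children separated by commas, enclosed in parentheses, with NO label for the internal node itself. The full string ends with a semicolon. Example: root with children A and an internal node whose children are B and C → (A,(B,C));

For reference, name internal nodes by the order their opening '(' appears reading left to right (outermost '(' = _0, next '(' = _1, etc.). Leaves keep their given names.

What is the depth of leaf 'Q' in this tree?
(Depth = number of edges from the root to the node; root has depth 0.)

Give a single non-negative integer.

Newick: (S,(V,((F,G,K),R),W,(H,(B,(Z,Q)),C)));
Naming internals by '(' encounter order: outermost '(' = _0, next = _1, ...
Query node: Q
Path from root: _0 -> _1 -> _4 -> _5 -> _6 -> Q
Depth of Q: 5 (number of edges from root)

Answer: 5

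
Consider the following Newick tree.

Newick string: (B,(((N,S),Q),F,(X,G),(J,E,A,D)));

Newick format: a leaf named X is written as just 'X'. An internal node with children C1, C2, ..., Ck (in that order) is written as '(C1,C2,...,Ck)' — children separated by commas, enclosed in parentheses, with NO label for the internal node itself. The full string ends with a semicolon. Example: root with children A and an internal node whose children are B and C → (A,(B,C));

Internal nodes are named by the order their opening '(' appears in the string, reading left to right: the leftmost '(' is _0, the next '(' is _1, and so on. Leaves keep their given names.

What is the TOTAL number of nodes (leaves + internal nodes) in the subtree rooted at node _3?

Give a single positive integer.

Newick: (B,(((N,S),Q),F,(X,G),(J,E,A,D)));
Locate _3: it is the '(' at position 5 (the 4th '(' reading left to right).
Query: subtree rooted at _3
_3: subtree_size = 1 + 2
  N: subtree_size = 1 + 0
  S: subtree_size = 1 + 0
Total subtree size of _3: 3

Answer: 3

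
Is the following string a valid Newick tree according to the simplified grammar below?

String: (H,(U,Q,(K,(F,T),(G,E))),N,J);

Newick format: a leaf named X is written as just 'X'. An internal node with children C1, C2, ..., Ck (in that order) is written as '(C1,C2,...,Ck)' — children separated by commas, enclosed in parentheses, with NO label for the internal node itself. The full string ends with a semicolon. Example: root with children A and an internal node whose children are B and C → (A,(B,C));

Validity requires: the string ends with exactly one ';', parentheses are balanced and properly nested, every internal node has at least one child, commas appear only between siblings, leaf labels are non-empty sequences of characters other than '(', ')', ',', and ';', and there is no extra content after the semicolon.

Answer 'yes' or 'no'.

Input: (H,(U,Q,(K,(F,T),(G,E))),N,J);
Paren balance: 5 '(' vs 5 ')' OK
Ends with single ';': True
Full parse: OK
Valid: True

Answer: yes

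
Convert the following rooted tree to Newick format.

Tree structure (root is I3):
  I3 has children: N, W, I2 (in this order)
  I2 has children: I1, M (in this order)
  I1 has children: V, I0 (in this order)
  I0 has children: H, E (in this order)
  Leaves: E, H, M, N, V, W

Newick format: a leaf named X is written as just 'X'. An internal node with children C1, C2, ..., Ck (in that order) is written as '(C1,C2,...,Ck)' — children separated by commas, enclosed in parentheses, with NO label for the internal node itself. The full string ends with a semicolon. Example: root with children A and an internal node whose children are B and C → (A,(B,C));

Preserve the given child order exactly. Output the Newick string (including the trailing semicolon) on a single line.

internal I3 with children ['N', 'W', 'I2']
  leaf 'N' → 'N'
  leaf 'W' → 'W'
  internal I2 with children ['I1', 'M']
    internal I1 with children ['V', 'I0']
      leaf 'V' → 'V'
      internal I0 with children ['H', 'E']
        leaf 'H' → 'H'
        leaf 'E' → 'E'
      → '(H,E)'
    → '(V,(H,E))'
    leaf 'M' → 'M'
  → '((V,(H,E)),M)'
→ '(N,W,((V,(H,E)),M))'
Final: (N,W,((V,(H,E)),M));

Answer: (N,W,((V,(H,E)),M));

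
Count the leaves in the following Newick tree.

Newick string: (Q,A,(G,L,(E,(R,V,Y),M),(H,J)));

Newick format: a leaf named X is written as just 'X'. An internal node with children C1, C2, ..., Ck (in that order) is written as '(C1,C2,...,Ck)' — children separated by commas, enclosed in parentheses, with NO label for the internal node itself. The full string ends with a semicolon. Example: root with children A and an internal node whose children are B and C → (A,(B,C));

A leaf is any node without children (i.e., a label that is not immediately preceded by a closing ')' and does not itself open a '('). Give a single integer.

Newick: (Q,A,(G,L,(E,(R,V,Y),M),(H,J)));
Scan left-to-right; a leaf is any maximal label run not followed by '(':
  pos 1: leaf 'Q' → count = 1
  pos 3: leaf 'A' → count = 2
  pos 6: leaf 'G' → count = 3
  pos 8: leaf 'L' → count = 4
  pos 11: leaf 'E' → count = 5
  pos 14: leaf 'R' → count = 6
  pos 16: leaf 'V' → count = 7
  pos 18: leaf 'Y' → count = 8
  pos 21: leaf 'M' → count = 9
  pos 25: leaf 'H' → count = 10
  pos 27: leaf 'J' → count = 11
Total leaves: 11

Answer: 11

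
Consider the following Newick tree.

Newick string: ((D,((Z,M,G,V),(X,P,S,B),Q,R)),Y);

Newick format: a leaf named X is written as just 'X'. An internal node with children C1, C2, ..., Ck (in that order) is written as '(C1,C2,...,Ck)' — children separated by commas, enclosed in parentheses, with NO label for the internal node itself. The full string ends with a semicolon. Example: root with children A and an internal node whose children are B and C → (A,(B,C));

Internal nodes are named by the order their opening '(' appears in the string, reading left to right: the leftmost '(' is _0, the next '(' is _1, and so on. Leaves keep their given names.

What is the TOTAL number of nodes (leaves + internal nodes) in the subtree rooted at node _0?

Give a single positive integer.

Answer: 17

Derivation:
Newick: ((D,((Z,M,G,V),(X,P,S,B),Q,R)),Y);
Locate _0: it is the '(' at position 0 (the 1st '(' reading left to right).
Query: subtree rooted at _0
_0: subtree_size = 1 + 16
  _1: subtree_size = 1 + 14
    D: subtree_size = 1 + 0
    _2: subtree_size = 1 + 12
      _3: subtree_size = 1 + 4
        Z: subtree_size = 1 + 0
        M: subtree_size = 1 + 0
        G: subtree_size = 1 + 0
        V: subtree_size = 1 + 0
      _4: subtree_size = 1 + 4
        X: subtree_size = 1 + 0
        P: subtree_size = 1 + 0
        S: subtree_size = 1 + 0
        B: subtree_size = 1 + 0
      Q: subtree_size = 1 + 0
      R: subtree_size = 1 + 0
  Y: subtree_size = 1 + 0
Total subtree size of _0: 17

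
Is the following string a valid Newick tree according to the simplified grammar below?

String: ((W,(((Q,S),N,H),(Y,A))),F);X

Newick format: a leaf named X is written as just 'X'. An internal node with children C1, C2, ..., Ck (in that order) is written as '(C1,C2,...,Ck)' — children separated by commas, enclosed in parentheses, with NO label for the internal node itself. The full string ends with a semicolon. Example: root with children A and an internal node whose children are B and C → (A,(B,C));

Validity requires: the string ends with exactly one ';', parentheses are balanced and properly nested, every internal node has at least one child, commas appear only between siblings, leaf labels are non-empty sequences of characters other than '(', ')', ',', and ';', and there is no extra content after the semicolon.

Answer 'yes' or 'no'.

Answer: no

Derivation:
Input: ((W,(((Q,S),N,H),(Y,A))),F);X
Paren balance: 6 '(' vs 6 ')' OK
Ends with single ';': False
Full parse: FAILS (must end with ;)
Valid: False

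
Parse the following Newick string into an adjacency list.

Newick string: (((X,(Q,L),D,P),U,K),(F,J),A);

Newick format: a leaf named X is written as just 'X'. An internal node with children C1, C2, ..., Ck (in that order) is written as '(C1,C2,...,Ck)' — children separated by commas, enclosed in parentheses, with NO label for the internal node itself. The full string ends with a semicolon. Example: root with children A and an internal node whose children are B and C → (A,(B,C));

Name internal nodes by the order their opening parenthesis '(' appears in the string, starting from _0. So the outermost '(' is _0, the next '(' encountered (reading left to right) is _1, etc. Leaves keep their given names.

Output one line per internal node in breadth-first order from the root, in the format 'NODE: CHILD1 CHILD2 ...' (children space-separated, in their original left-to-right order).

Answer: _0: _1 _4 A
_1: _2 U K
_4: F J
_2: X _3 D P
_3: Q L

Derivation:
Input: (((X,(Q,L),D,P),U,K),(F,J),A);
Scanning left-to-right, naming '(' by encounter order:
  pos 0: '(' -> open internal node _0 (depth 1)
  pos 1: '(' -> open internal node _1 (depth 2)
  pos 2: '(' -> open internal node _2 (depth 3)
  pos 5: '(' -> open internal node _3 (depth 4)
  pos 9: ')' -> close internal node _3 (now at depth 3)
  pos 14: ')' -> close internal node _2 (now at depth 2)
  pos 19: ')' -> close internal node _1 (now at depth 1)
  pos 21: '(' -> open internal node _4 (depth 2)
  pos 25: ')' -> close internal node _4 (now at depth 1)
  pos 28: ')' -> close internal node _0 (now at depth 0)
Total internal nodes: 5
BFS adjacency from root:
  _0: _1 _4 A
  _1: _2 U K
  _4: F J
  _2: X _3 D P
  _3: Q L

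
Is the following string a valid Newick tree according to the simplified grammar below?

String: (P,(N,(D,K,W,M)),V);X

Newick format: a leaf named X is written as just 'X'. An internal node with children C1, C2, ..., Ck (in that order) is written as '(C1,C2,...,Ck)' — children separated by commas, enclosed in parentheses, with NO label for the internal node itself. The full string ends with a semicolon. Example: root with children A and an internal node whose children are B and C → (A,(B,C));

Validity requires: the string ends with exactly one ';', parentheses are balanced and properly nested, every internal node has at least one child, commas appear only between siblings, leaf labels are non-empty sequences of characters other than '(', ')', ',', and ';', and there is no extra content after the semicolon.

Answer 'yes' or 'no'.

Answer: no

Derivation:
Input: (P,(N,(D,K,W,M)),V);X
Paren balance: 3 '(' vs 3 ')' OK
Ends with single ';': False
Full parse: FAILS (must end with ;)
Valid: False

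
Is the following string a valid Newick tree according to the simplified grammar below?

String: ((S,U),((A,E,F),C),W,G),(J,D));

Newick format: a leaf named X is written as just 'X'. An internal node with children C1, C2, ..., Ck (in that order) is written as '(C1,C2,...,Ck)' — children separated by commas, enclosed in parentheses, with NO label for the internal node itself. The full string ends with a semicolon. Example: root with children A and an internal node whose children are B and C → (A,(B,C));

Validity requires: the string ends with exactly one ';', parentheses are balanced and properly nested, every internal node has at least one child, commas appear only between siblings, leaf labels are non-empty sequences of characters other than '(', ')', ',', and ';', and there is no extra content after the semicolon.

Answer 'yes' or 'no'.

Input: ((S,U),((A,E,F),C),W,G),(J,D));
Paren balance: 5 '(' vs 6 ')' MISMATCH
Ends with single ';': True
Full parse: FAILS (extra content after tree at pos 23)
Valid: False

Answer: no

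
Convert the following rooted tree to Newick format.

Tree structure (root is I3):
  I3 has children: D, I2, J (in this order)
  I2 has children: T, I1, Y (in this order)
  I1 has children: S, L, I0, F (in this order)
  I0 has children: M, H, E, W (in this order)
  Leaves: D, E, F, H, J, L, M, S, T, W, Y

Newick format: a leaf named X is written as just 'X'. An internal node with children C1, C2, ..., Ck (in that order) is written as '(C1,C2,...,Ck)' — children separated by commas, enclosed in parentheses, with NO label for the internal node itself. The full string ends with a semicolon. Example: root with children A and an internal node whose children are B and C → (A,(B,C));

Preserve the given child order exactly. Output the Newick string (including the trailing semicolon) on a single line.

internal I3 with children ['D', 'I2', 'J']
  leaf 'D' → 'D'
  internal I2 with children ['T', 'I1', 'Y']
    leaf 'T' → 'T'
    internal I1 with children ['S', 'L', 'I0', 'F']
      leaf 'S' → 'S'
      leaf 'L' → 'L'
      internal I0 with children ['M', 'H', 'E', 'W']
        leaf 'M' → 'M'
        leaf 'H' → 'H'
        leaf 'E' → 'E'
        leaf 'W' → 'W'
      → '(M,H,E,W)'
      leaf 'F' → 'F'
    → '(S,L,(M,H,E,W),F)'
    leaf 'Y' → 'Y'
  → '(T,(S,L,(M,H,E,W),F),Y)'
  leaf 'J' → 'J'
→ '(D,(T,(S,L,(M,H,E,W),F),Y),J)'
Final: (D,(T,(S,L,(M,H,E,W),F),Y),J);

Answer: (D,(T,(S,L,(M,H,E,W),F),Y),J);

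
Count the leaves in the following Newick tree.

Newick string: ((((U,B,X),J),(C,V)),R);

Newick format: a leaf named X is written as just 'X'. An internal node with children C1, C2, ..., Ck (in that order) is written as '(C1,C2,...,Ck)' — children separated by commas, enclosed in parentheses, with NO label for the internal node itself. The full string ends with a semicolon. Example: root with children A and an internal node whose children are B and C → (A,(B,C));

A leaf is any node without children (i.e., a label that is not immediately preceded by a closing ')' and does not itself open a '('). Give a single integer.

Answer: 7

Derivation:
Newick: ((((U,B,X),J),(C,V)),R);
Scan left-to-right; a leaf is any maximal label run not followed by '(':
  pos 4: leaf 'U' → count = 1
  pos 6: leaf 'B' → count = 2
  pos 8: leaf 'X' → count = 3
  pos 11: leaf 'J' → count = 4
  pos 15: leaf 'C' → count = 5
  pos 17: leaf 'V' → count = 6
  pos 21: leaf 'R' → count = 7
Total leaves: 7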